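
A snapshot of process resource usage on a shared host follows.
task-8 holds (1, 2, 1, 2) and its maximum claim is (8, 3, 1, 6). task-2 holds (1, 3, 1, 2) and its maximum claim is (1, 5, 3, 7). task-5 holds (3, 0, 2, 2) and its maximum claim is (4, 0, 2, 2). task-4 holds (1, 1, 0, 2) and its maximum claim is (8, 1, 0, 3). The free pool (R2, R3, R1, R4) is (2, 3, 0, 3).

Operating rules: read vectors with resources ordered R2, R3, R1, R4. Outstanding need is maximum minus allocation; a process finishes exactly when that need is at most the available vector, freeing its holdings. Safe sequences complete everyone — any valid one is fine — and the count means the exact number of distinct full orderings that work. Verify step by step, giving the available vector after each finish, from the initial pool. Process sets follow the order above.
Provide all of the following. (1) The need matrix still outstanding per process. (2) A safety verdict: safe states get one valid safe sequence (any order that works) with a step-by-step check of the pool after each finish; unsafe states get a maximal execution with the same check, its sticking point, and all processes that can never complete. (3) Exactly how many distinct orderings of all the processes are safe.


(1) Need matrix, components ordered R2, R3, R1, R4:
  task-8: (7, 1, 0, 4)
  task-2: (0, 2, 2, 5)
  task-5: (1, 0, 0, 0)
  task-4: (7, 0, 0, 1)
(2) The state is UNSAFE.
Key observation: task-5, task-2 can finish, but then (6, 6, 3, 7) is all there is, and the blocked group's R2 demands exceed it.
The run task-5, task-2 cannot be extended any further. Check, step by step:
  pool = (2, 3, 0, 3)
  task-5 needs (1, 0, 0, 0) <= (2, 3, 0, 3) -> finishes; pool += (3, 0, 2, 2) = (5, 3, 2, 5)
  task-2 needs (0, 2, 2, 5) <= (5, 3, 2, 5) -> finishes; pool += (1, 3, 1, 2) = (6, 6, 3, 7)
  task-8 cannot run: need (7, 1, 0, 4) vs free (6, 6, 3, 7) (insufficient R2)
  task-4 cannot run: need (7, 0, 0, 1) vs free (6, 6, 3, 7) (insufficient R2)
Never able to finish: task-8 and task-4.
(3) Exactly 0 of the possible complete orderings are safe sequences.


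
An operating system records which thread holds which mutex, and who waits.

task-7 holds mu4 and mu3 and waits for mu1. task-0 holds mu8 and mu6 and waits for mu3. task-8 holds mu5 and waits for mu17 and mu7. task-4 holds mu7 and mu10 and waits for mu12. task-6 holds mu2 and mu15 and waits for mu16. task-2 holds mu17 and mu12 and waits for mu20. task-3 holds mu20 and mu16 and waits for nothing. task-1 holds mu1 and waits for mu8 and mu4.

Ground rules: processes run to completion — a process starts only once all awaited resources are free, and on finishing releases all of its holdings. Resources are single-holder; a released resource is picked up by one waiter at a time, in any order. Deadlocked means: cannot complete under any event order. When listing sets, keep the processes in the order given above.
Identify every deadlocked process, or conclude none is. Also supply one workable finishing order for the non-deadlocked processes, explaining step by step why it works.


Deadlocked set: task-7, task-0 and task-1.
Key observation: along task-7 -> task-1 -> task-7, each member waits on what the next one holds — a deadlock; task-0 is caught in further circular waits.
A valid finishing order for the others: task-3, task-2, task-4, task-6, task-8.
Walking it through:
  task-3: no waits; runs immediately, freeing mu20 and mu16
  task-2: everything it awaited (mu20) is free; runs, freeing mu17 and mu12
  task-4: everything it awaited (mu12) is free; runs, freeing mu7 and mu10
  task-6: everything it awaited (mu16) is free; runs, freeing mu2 and mu15
  task-8: everything it awaited (mu17 and mu7) is free; runs, freeing mu5


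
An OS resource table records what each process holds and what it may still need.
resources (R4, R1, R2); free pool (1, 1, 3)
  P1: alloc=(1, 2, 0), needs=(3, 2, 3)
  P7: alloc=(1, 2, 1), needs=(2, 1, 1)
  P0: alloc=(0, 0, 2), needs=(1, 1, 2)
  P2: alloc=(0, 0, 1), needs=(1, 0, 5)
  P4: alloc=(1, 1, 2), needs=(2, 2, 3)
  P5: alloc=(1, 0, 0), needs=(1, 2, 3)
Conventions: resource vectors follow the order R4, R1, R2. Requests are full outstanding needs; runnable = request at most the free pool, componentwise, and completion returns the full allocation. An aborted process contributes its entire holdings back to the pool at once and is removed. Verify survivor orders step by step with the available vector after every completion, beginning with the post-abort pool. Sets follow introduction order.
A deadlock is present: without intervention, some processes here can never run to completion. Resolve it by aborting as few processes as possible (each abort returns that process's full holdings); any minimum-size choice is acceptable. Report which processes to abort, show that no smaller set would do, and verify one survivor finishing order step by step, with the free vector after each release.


The answer: abort P1.
Key observation: P5 could never have finished before the abort; with (1, 2, 0) returned by P1, it fits at step 1.
Why nothing smaller works: aborting no one leaves the state deadlocked as given.
Survivors finish in the order: P5, P0, P2, P4, P7. Verifying each step (pool after the aborts first):
  pool = (2, 3, 3)
  run P5 (needs (1, 2, 3), free (2, 3, 3)); after release of (1, 0, 0) the pool is (3, 3, 3)
  run P0 (needs (1, 1, 2), free (3, 3, 3)); after release of (0, 0, 2) the pool is (3, 3, 5)
  run P2 (needs (1, 0, 5), free (3, 3, 5)); after release of (0, 0, 1) the pool is (3, 3, 6)
  run P4 (needs (2, 2, 3), free (3, 3, 6)); after release of (1, 1, 2) the pool is (4, 4, 8)
  run P7 (needs (2, 1, 1), free (4, 4, 8)); after release of (1, 2, 1) the pool is (5, 6, 9)


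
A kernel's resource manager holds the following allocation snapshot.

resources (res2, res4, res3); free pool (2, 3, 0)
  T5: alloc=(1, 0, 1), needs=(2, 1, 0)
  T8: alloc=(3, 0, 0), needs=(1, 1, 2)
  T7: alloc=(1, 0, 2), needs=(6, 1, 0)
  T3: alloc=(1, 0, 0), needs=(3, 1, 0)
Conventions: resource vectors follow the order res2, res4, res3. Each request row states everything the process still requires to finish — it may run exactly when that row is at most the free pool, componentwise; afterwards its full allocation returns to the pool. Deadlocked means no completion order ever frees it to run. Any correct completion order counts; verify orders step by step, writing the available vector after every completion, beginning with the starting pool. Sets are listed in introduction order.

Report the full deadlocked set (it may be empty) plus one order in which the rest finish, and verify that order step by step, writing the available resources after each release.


Deadlocked: T8 and T7.
Key observation: after T5, T3 the pool peaks at (4, 3, 1), and each blocked process is short somewhere: T8 on res3; T7 on res2.
One completion order for the rest: T5, T3. Walking it through:
  pool = (2, 3, 0)
  run T5 (needs (2, 1, 0), free (2, 3, 0)); after release of (1, 0, 1) the pool is (3, 3, 1)
  run T3 (needs (3, 1, 0), free (3, 3, 1)); after release of (1, 0, 0) the pool is (4, 3, 1)
The stuck group stays short no matter what:
  T8 cannot run: need (1, 1, 2) vs free (4, 3, 1) (insufficient res3)
  T7 cannot run: need (6, 1, 0) vs free (4, 3, 1) (insufficient res2)


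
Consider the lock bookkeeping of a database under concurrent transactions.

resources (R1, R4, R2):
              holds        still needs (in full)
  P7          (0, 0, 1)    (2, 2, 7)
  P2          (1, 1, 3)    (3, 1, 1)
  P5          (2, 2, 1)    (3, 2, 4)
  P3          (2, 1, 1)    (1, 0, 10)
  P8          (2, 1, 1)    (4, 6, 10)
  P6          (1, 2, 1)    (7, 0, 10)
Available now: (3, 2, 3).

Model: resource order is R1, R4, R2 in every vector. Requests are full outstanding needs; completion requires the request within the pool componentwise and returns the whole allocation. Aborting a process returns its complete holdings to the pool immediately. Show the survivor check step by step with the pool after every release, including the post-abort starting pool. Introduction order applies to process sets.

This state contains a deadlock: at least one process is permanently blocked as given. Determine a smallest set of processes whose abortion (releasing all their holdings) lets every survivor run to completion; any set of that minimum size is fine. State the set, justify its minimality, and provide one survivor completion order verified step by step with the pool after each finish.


Abort P8 and P6.
Key observation: no ordering could ever have run P3 before the abort of P8 and P6; with (3, 3, 2) back in the pool it fits at step 4.
Why nothing smaller works — every single abort fails: P7 alone leaves P3 blocked (short on R2); P2 alone leaves P3 blocked (short on R2); P5 alone leaves P3 blocked (short on R2); P3 alone leaves P8 blocked (short on R2); P8 alone leaves P3 blocked (short on R2); P6 alone leaves P3 blocked (short on R2).
Survivors finish in the order: P2, P7, P5, P3. Verifying each step (pool after the aborts first):
  pool = (6, 5, 5)
  P2: need (3, 1, 1) fits (6, 5, 5); releases (1, 1, 3), pool now (7, 6, 8)
  P7: need (2, 2, 7) fits (7, 6, 8); releases (0, 0, 1), pool now (7, 6, 9)
  P5: need (3, 2, 4) fits (7, 6, 9); releases (2, 2, 1), pool now (9, 8, 10)
  P3: need (1, 0, 10) fits (9, 8, 10); releases (2, 1, 1), pool now (11, 9, 11)


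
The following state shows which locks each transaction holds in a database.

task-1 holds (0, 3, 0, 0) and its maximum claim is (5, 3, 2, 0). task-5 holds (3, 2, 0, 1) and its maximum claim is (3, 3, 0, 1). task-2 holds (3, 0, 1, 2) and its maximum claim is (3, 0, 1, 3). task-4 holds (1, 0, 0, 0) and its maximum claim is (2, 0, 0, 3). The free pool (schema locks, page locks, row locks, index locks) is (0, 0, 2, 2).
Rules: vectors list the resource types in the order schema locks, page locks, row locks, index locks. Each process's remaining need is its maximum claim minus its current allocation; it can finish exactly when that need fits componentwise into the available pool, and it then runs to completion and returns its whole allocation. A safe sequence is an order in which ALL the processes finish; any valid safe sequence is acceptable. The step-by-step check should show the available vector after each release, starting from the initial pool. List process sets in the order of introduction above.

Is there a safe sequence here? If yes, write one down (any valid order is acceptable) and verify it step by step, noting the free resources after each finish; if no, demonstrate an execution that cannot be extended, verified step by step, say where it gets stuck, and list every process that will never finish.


UNSAFE — no complete ordering exists.
Key observation: after task-2, task-4 the pool peaks at (4, 0, 3, 4), and each blocked process is short somewhere: task-1 on schema locks; task-5 on page locks.
The run task-2, task-4 cannot be extended any further. Check, step by step:
  pool = (0, 0, 2, 2)
  task-2: need (0, 0, 0, 1) fits (0, 0, 2, 2); releases (3, 0, 1, 2), pool now (3, 0, 3, 4)
  task-4: need (1, 0, 0, 3) fits (3, 0, 3, 4); releases (1, 0, 0, 0), pool now (4, 0, 3, 4)
  task-1 still needs (5, 0, 2, 0) but only (4, 0, 3, 4) is free — short on schema locks
  task-5 still needs (0, 1, 0, 0) but only (4, 0, 3, 4) is free — short on page locks
Never able to finish: task-1 and task-5.


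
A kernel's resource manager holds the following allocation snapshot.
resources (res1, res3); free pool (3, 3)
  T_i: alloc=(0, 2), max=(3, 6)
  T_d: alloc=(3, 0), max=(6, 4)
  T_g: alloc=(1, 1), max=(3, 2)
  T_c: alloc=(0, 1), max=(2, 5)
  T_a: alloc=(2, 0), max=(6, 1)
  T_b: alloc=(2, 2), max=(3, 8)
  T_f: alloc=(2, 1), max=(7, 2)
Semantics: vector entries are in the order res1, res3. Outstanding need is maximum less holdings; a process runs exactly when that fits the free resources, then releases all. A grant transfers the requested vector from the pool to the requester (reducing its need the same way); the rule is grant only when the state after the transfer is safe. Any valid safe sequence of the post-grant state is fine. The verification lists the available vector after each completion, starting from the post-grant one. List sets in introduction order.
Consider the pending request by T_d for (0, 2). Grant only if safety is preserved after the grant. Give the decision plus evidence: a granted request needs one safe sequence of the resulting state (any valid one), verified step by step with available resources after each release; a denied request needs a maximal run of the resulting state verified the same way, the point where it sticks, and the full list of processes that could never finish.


GRANT: granting preserves safety; a valid post-grant sequence is T_g, T_d, T_c, T_f, T_b, T_i, T_a.
Key observation: after the grant the pool drops to (3, 1), which still lets T_g finish first and unwind the rest.
Verifying the post-grant state step by step:
  pool = (3, 1)
  T_g: need (2, 1) fits (3, 1); releases (1, 1), pool now (4, 2)
  T_d: need (3, 2) fits (4, 2); releases (3, 2), pool now (7, 4)
  T_c: need (2, 4) fits (7, 4); releases (0, 1), pool now (7, 5)
  T_f: need (5, 1) fits (7, 5); releases (2, 1), pool now (9, 6)
  T_b: need (1, 6) fits (9, 6); releases (2, 2), pool now (11, 8)
  T_i: need (3, 4) fits (11, 8); releases (0, 2), pool now (11, 10)
  T_a: need (4, 1) fits (11, 10); releases (2, 0), pool now (13, 10)


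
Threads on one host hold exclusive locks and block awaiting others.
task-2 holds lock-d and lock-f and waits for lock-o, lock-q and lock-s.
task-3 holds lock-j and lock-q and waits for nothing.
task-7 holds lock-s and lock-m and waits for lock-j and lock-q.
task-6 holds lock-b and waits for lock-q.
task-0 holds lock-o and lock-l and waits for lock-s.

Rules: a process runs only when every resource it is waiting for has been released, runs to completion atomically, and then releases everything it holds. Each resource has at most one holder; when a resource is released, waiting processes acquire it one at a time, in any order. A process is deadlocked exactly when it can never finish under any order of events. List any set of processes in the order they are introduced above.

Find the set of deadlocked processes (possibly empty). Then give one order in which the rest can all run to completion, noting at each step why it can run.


No process is deadlocked.
Key observation: the waits form no ring: some process can always run, and its releases unblock the others one by one.
The rest can finish in the order task-3, task-7, task-0, task-6, task-2.
Check, step by step:
  task-3 waits on nothing -> runs at once and releases lock-j and lock-q
  run task-7 (all its waits — lock-j and lock-q — are resolved); releases lock-s and lock-m
  run task-0 (all its waits — lock-s — are resolved); releases lock-o and lock-l
  run task-6 (all its waits — lock-q — are resolved); releases lock-b
  run task-2 (all its waits — lock-o, lock-q and lock-s — are resolved); releases lock-d and lock-f


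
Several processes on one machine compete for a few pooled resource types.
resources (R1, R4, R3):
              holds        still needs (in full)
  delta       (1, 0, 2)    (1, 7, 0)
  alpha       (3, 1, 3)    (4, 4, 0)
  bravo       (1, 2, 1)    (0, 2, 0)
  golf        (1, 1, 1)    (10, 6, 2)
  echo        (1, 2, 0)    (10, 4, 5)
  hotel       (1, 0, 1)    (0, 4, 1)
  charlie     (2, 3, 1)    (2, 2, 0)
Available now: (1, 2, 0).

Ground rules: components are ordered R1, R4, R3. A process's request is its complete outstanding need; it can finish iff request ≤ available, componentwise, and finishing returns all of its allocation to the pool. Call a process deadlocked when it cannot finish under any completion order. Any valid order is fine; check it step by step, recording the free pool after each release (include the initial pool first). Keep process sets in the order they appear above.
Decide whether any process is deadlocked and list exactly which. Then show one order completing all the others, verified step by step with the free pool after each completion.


Deadlocked set: golf and echo.
Key observation: even finishing bravo, charlie, hotel, alpha, delta leaves just (9, 8, 8) free — too little R1 for any of the remaining processes.
A valid finishing order for the others: bravo, charlie, hotel, alpha, delta. Walking it through:
  pool = (1, 2, 0)
  bravo needs (0, 2, 0) <= (1, 2, 0) -> finishes; pool += (1, 2, 1) = (2, 4, 1)
  charlie needs (2, 2, 0) <= (2, 4, 1) -> finishes; pool += (2, 3, 1) = (4, 7, 2)
  hotel needs (0, 4, 1) <= (4, 7, 2) -> finishes; pool += (1, 0, 1) = (5, 7, 3)
  alpha needs (4, 4, 0) <= (5, 7, 3) -> finishes; pool += (3, 1, 3) = (8, 8, 6)
  delta needs (1, 7, 0) <= (8, 8, 6) -> finishes; pool += (1, 0, 2) = (9, 8, 8)
The stuck group stays short no matter what:
  golf still needs (10, 6, 2) but only (9, 8, 8) is free — short on R1
  echo still needs (10, 4, 5) but only (9, 8, 8) is free — short on R1


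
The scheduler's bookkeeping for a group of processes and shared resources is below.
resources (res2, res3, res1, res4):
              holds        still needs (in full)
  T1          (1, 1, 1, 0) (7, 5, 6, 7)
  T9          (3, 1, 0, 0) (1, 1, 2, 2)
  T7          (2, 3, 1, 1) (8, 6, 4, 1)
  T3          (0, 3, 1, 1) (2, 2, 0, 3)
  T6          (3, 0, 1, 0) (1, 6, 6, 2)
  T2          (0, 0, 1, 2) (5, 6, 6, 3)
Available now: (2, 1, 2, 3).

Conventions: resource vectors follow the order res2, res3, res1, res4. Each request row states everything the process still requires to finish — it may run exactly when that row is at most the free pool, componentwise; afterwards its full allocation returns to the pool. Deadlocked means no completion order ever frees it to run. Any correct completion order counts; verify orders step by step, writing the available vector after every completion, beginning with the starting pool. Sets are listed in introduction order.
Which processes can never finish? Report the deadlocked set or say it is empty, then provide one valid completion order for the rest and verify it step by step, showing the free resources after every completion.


Deadlocked set: T1, T7, T6 and T2.
Key observation: res1 is the bottleneck — with T9, T3 done the pool holds (5, 5, 3, 4), short of every remaining need.
A valid finishing order for the others: T9, T3. Walking it through:
  pool = (2, 1, 2, 3)
  T9: need (1, 1, 2, 2) fits (2, 1, 2, 3); releases (3, 1, 0, 0), pool now (5, 2, 2, 3)
  T3: need (2, 2, 0, 3) fits (5, 2, 2, 3); releases (0, 3, 1, 1), pool now (5, 5, 3, 4)
None of the blocked processes ever fits:
  T1 still needs (7, 5, 6, 7) but only (5, 5, 3, 4) is free — short on res2, res1 and res4
  T7 still needs (8, 6, 4, 1) but only (5, 5, 3, 4) is free — short on res2, res3 and res1
  T6 still needs (1, 6, 6, 2) but only (5, 5, 3, 4) is free — short on res3 and res1
  T2 still needs (5, 6, 6, 3) but only (5, 5, 3, 4) is free — short on res3 and res1


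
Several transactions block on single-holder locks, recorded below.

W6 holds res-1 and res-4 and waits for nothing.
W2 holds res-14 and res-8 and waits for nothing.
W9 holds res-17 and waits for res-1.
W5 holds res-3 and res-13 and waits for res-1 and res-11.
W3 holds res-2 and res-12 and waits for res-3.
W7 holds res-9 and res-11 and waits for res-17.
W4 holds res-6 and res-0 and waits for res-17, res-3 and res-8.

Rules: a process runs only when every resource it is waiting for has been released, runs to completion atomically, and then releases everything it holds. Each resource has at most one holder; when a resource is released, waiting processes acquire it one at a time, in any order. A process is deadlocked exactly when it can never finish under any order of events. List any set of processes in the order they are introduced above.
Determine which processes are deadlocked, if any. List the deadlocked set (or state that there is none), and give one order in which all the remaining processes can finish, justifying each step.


The deadlocked set is empty.
Key observation: there is no circular wait here — follow any chain and it reaches a process that is free to run now.
One completion order for the rest: W6, W2, W9, W7, W5, W3, W4.
Walking it through:
  W6: no waits; runs immediately, freeing res-1 and res-4
  W2: no waits; runs immediately, freeing res-14 and res-8
  run W9 (all its waits — res-1 — are resolved); releases res-17
  run W7 (all its waits — res-17 — are resolved); releases res-9 and res-11
  run W5 (all its waits — res-1 and res-11 — are resolved); releases res-3 and res-13
  run W3 (all its waits — res-3 — are resolved); releases res-2 and res-12
  run W4 (all its waits — res-17, res-3 and res-8 — are resolved); releases res-6 and res-0


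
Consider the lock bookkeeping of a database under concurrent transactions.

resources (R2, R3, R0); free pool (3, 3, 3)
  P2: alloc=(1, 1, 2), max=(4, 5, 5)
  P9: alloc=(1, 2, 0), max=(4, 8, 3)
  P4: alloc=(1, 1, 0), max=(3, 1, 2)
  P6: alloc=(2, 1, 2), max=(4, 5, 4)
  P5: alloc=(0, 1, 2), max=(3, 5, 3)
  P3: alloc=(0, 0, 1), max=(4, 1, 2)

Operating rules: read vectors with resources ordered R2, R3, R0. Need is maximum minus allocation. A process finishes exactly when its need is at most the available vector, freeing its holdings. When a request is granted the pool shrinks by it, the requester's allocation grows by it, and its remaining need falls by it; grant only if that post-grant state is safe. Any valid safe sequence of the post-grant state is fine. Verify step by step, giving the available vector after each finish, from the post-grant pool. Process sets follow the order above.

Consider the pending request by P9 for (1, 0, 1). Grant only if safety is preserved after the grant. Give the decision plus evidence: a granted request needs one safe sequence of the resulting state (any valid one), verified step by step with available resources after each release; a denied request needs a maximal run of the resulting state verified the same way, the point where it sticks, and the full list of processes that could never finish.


GRANT: granting preserves safety; a valid post-grant sequence is P4, P6, P2, P3, P9, P5.
Key observation: (2, 3, 2) free after granting still covers P4 first, and each release covers the next.
Check on the post-grant state, step by step:
  pool = (2, 3, 2)
  run P4 (needs (2, 0, 2), free (2, 3, 2)); after release of (1, 1, 0) the pool is (3, 4, 2)
  run P6 (needs (2, 4, 2), free (3, 4, 2)); after release of (2, 1, 2) the pool is (5, 5, 4)
  run P2 (needs (3, 4, 3), free (5, 5, 4)); after release of (1, 1, 2) the pool is (6, 6, 6)
  run P3 (needs (4, 1, 1), free (6, 6, 6)); after release of (0, 0, 1) the pool is (6, 6, 7)
  run P9 (needs (2, 6, 2), free (6, 6, 7)); after release of (2, 2, 1) the pool is (8, 8, 8)
  run P5 (needs (3, 4, 1), free (8, 8, 8)); after release of (0, 1, 2) the pool is (8, 9, 10)


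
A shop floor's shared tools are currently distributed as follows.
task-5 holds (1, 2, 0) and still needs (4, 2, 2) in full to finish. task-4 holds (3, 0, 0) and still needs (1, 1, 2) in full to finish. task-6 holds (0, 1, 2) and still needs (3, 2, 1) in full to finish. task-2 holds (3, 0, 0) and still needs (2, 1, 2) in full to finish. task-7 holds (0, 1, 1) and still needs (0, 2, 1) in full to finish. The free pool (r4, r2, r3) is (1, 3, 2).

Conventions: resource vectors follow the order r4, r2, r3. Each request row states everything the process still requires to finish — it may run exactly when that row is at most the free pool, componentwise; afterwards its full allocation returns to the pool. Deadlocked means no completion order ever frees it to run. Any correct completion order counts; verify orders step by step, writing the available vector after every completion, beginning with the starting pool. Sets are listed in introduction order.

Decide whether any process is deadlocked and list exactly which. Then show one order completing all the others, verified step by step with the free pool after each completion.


The deadlocked set is empty.
Key observation: starting with task-4, each completion frees enough for the next — no one is permanently blocked.
The rest can finish in the order task-4, task-2, task-7, task-5, task-6. Check, step by step:
  pool = (1, 3, 2)
  run task-4 (needs (1, 1, 2), free (1, 3, 2)); after release of (3, 0, 0) the pool is (4, 3, 2)
  run task-2 (needs (2, 1, 2), free (4, 3, 2)); after release of (3, 0, 0) the pool is (7, 3, 2)
  run task-7 (needs (0, 2, 1), free (7, 3, 2)); after release of (0, 1, 1) the pool is (7, 4, 3)
  run task-5 (needs (4, 2, 2), free (7, 4, 3)); after release of (1, 2, 0) the pool is (8, 6, 3)
  run task-6 (needs (3, 2, 1), free (8, 6, 3)); after release of (0, 1, 2) the pool is (8, 7, 5)


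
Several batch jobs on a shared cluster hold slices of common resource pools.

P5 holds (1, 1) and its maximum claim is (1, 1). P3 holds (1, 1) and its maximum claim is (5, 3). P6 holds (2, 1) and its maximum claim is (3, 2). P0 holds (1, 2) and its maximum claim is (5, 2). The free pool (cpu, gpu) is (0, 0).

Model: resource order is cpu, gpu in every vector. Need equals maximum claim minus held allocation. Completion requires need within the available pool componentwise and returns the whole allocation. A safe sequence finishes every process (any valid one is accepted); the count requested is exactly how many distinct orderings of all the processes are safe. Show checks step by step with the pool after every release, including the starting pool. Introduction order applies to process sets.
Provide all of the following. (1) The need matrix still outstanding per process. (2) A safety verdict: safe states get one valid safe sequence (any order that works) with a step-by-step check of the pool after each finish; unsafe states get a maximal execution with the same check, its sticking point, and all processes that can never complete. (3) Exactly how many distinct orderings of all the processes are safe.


(1) Remaining need (order cpu, gpu):
  P5: (0, 0)
  P3: (4, 2)
  P6: (1, 1)
  P0: (4, 0)
(2) The state is UNSAFE.
Key observation: cpu is the bottleneck — with P5, P6 done the pool holds (3, 2), short of every remaining need.
The run P5, P6 cannot be extended any further. Check, step by step:
  pool = (0, 0)
  run P5 (needs (0, 0), free (0, 0)); after release of (1, 1) the pool is (1, 1)
  run P6 (needs (1, 1), free (1, 1)); after release of (2, 1) the pool is (3, 2)
  P3 cannot run: need (4, 2) vs free (3, 2) (insufficient cpu)
  P0 cannot run: need (4, 0) vs free (3, 2) (insufficient cpu)
Never able to finish: P3 and P0.
(3) The exact count: 0 of the possible complete orderings are safe sequences.


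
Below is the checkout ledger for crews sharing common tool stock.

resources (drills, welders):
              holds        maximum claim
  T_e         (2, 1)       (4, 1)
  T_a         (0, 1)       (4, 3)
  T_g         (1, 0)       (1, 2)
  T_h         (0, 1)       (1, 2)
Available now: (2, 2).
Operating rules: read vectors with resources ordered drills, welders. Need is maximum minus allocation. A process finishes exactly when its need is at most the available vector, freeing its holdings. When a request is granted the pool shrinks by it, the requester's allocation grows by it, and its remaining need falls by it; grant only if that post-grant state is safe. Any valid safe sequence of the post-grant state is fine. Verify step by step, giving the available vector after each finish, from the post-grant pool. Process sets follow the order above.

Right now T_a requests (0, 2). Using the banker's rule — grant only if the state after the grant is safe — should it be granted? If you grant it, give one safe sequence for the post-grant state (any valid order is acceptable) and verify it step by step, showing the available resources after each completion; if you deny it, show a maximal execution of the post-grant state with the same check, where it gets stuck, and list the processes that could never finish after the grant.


GRANT — the state after the grant stays safe, e.g. via T_e, T_h, T_a, T_g.
Key observation: post-grant, (2, 0) remains, and an order beginning with T_e completes everyone.
Check on the post-grant state, step by step:
  pool = (2, 0)
  T_e needs (2, 0) <= (2, 0) -> finishes; pool += (2, 1) = (4, 1)
  T_h needs (1, 1) <= (4, 1) -> finishes; pool += (0, 1) = (4, 2)
  T_a needs (4, 0) <= (4, 2) -> finishes; pool += (0, 3) = (4, 5)
  T_g needs (0, 2) <= (4, 5) -> finishes; pool += (1, 0) = (5, 5)


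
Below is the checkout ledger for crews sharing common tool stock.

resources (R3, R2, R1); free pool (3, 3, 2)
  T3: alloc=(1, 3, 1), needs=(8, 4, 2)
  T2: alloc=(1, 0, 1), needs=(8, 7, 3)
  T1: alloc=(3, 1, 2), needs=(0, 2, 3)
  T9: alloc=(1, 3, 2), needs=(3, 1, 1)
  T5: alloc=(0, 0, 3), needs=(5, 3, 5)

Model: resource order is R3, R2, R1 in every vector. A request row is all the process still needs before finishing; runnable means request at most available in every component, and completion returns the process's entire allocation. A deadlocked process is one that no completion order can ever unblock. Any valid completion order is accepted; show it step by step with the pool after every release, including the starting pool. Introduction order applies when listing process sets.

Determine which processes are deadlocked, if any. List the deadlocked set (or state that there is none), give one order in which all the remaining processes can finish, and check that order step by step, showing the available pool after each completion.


Deadlocked: T3 and T2.
Key observation: no order helps: past T9, T1, T5, the free pool tops out at (7, 7, 9), below what each blocked process needs in R3.
The rest can finish in the order T9, T1, T5. Verifying each step:
  pool = (3, 3, 2)
  run T9 (needs (3, 1, 1), free (3, 3, 2)); after release of (1, 3, 2) the pool is (4, 6, 4)
  run T1 (needs (0, 2, 3), free (4, 6, 4)); after release of (3, 1, 2) the pool is (7, 7, 6)
  run T5 (needs (5, 3, 5), free (7, 7, 6)); after release of (0, 0, 3) the pool is (7, 7, 9)
The stuck group stays short no matter what:
  T3 cannot run: need (8, 4, 2) vs free (7, 7, 9) (insufficient R3)
  T2 cannot run: need (8, 7, 3) vs free (7, 7, 9) (insufficient R3)


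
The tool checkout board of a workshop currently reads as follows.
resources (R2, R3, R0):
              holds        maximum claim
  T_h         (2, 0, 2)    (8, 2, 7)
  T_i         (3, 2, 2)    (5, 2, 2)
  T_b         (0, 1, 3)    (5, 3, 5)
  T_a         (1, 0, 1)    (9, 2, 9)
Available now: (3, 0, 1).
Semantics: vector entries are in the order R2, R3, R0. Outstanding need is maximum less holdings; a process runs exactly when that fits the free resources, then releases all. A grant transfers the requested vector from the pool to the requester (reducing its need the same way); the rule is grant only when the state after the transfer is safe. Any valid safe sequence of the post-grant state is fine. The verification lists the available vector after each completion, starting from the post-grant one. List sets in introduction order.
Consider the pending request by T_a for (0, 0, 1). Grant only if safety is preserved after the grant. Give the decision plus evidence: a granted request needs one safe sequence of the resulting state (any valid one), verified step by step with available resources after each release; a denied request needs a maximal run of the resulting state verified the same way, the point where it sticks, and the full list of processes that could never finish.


GRANT — the state after the grant stays safe, e.g. via T_i, T_b, T_h, T_a.
Key observation: granting shrinks the pool to (3, 0, 0), yet T_i still fits and the chain goes through.
Check on the post-grant state, step by step:
  pool = (3, 0, 0)
  T_i: need (2, 0, 0) fits (3, 0, 0); releases (3, 2, 2), pool now (6, 2, 2)
  T_b: need (5, 2, 2) fits (6, 2, 2); releases (0, 1, 3), pool now (6, 3, 5)
  T_h: need (6, 2, 5) fits (6, 3, 5); releases (2, 0, 2), pool now (8, 3, 7)
  T_a: need (8, 2, 7) fits (8, 3, 7); releases (1, 0, 2), pool now (9, 3, 9)


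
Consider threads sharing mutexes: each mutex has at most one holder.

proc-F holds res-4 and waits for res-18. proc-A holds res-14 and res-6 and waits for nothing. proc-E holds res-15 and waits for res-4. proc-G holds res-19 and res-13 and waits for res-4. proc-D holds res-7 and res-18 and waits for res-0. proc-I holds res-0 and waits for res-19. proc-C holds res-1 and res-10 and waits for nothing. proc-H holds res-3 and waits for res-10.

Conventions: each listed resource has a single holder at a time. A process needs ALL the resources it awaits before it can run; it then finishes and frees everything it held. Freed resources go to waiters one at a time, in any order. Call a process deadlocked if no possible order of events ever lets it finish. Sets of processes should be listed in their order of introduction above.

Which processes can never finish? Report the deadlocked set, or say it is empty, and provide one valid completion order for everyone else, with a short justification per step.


Deadlocked set: proc-F, proc-E, proc-G, proc-D and proc-I.
Key observation: the knot is the closed ring of waits proc-F -> proc-D -> proc-I -> proc-G -> proc-F; proc-E waits into the deadlock from upstream.
The rest can finish in the order proc-C, proc-A, proc-H.
Check, step by step:
  proc-C waits on nothing -> runs at once and releases res-1 and res-10
  proc-A waits on nothing -> runs at once and releases res-14 and res-6
  proc-H waits on res-10 — all released -> runs and releases res-3


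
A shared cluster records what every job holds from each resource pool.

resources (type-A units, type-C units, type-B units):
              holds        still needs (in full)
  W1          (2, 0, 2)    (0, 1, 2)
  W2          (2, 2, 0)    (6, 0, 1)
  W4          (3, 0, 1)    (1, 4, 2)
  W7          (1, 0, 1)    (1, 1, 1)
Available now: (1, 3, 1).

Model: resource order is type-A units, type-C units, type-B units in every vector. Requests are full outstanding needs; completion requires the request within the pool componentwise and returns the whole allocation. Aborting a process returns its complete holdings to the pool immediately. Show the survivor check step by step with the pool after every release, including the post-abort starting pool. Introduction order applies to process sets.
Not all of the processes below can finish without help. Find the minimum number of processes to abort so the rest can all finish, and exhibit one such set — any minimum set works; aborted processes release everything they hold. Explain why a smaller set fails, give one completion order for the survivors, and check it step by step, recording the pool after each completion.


The answer: abort W2.
Key observation: the deadlocked W4 becomes finishable only because W2 released (2, 2, 0); it completes at step 2 below.
Minimality: the empty abort set fails — the state is deadlocked as it stands.
Survivors finish in the order: W7, W4, W1. Check, step by step (pool after the aborts first):
  pool = (3, 5, 1)
  W7 needs (1, 1, 1) <= (3, 5, 1) -> finishes; pool += (1, 0, 1) = (4, 5, 2)
  W4 needs (1, 4, 2) <= (4, 5, 2) -> finishes; pool += (3, 0, 1) = (7, 5, 3)
  W1 needs (0, 1, 2) <= (7, 5, 3) -> finishes; pool += (2, 0, 2) = (9, 5, 5)


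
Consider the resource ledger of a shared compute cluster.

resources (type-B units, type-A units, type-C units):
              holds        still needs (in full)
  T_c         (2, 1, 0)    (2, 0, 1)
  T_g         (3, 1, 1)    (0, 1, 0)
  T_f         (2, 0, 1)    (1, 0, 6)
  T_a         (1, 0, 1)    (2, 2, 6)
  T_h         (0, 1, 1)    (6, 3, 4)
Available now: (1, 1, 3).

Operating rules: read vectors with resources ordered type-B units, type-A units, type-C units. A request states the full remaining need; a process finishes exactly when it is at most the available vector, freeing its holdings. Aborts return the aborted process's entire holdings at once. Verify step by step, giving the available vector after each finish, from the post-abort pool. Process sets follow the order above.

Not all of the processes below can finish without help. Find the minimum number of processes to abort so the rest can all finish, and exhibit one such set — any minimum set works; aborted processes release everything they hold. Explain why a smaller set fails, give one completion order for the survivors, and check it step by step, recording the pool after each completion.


Minimum abort set: T_f.
Key observation: aborting T_f returns (2, 0, 1), and T_a — hopeless before — runs at step 4 with the returned capacity in the pool.
Minimality: the empty abort set fails — the state is deadlocked as it stands.
The survivors complete as T_c, T_g, T_h, T_a. Verifying each step (starting from the post-abort pool):
  pool = (3, 1, 4)
  T_c: need (2, 0, 1) fits (3, 1, 4); releases (2, 1, 0), pool now (5, 2, 4)
  T_g: need (0, 1, 0) fits (5, 2, 4); releases (3, 1, 1), pool now (8, 3, 5)
  T_h: need (6, 3, 4) fits (8, 3, 5); releases (0, 1, 1), pool now (8, 4, 6)
  T_a: need (2, 2, 6) fits (8, 4, 6); releases (1, 0, 1), pool now (9, 4, 7)


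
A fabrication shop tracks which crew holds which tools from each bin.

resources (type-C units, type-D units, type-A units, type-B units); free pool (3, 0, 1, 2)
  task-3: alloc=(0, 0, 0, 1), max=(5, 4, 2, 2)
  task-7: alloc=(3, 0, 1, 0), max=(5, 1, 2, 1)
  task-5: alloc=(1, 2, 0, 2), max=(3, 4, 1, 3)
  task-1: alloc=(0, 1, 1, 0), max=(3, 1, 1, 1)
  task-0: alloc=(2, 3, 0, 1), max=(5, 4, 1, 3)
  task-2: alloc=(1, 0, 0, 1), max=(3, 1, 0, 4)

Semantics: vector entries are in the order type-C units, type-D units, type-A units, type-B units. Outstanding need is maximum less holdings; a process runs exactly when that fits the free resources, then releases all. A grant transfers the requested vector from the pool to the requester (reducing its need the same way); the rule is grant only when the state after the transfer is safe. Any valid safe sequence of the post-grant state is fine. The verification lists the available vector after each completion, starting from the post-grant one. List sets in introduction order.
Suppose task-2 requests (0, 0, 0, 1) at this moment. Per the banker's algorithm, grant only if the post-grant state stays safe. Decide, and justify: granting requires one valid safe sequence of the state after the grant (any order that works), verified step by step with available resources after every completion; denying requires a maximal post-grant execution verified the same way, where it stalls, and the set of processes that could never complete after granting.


DENY. Granting would leave the state unsafe.
Key observation: after task-1, task-7 the pool peaks at (6, 1, 3, 1), and each blocked process is short somewhere: task-3 on type-D units; task-5 on type-D units; task-0 on type-B units; task-2 on type-B units.
Pretend the grant happened; the run task-1, task-7 goes as far as possible. Check, step by step:
  pool = (3, 0, 1, 1)
  task-1: need (3, 0, 0, 1) fits (3, 0, 1, 1); releases (0, 1, 1, 0), pool now (3, 1, 2, 1)
  task-7: need (2, 1, 1, 1) fits (3, 1, 2, 1); releases (3, 0, 1, 0), pool now (6, 1, 3, 1)
  task-3 still needs (5, 4, 2, 1) but only (6, 1, 3, 1) is free — short on type-D units
  task-5 still needs (2, 2, 1, 1) but only (6, 1, 3, 1) is free — short on type-D units
  task-0 still needs (3, 1, 1, 2) but only (6, 1, 3, 1) is free — short on type-B units
  task-2 still needs (2, 1, 0, 2) but only (6, 1, 3, 1) is free — short on type-B units
Had the request been granted, task-3, task-5, task-0 and task-2 could never finish.


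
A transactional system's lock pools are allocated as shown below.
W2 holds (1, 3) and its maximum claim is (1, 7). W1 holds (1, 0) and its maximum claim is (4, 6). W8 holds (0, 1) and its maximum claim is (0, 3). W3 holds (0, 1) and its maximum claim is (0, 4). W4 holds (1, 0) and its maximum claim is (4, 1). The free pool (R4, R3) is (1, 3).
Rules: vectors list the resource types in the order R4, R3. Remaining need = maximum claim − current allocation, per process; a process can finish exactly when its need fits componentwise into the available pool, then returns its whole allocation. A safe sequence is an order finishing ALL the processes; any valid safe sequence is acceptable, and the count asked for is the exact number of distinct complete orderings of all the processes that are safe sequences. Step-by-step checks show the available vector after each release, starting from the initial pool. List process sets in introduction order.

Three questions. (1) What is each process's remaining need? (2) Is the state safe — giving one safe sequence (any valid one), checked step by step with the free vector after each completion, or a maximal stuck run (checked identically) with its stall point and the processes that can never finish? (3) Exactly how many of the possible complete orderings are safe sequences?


(1) Outstanding need per process (order R4, R3):
  W2: (0, 4)
  W1: (3, 6)
  W8: (0, 2)
  W3: (0, 3)
  W4: (3, 1)
(2) UNSAFE — no complete ordering exists.
Key observation: the wall is R4: completing W8, W3, W2 brings the pool only to (2, 8), and all the rest need more.
A maximal execution: W8, W3, W2 — then nothing else fits. Check, step by step:
  pool = (1, 3)
  run W8 (needs (0, 2), free (1, 3)); after release of (0, 1) the pool is (1, 4)
  run W3 (needs (0, 3), free (1, 4)); after release of (0, 1) the pool is (1, 5)
  run W2 (needs (0, 4), free (1, 5)); after release of (1, 3) the pool is (2, 8)
  blocked: W1 wants (3, 6), pool (2, 8) — not enough R4
  blocked: W4 wants (3, 1), pool (2, 8) — not enough R4
Processes that can never finish: W1 and W4.
(3) The exact count: 0 of the possible complete orderings are safe sequences.
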